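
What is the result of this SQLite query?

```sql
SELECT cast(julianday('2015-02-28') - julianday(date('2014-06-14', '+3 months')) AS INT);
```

167

Adding +3 months to 2014-06-14 gives 2014-09-14.
16 days remain in September 2014 after the 14th (30 − 14).
October 2014: 31 days.
November 2014: 30 days.
December 2014: 31 days.
January 2015: 31 days.
Then 28 days into February 2015.
Total: 16 + 31 + 30 + 31 + 31 + 28 = 167.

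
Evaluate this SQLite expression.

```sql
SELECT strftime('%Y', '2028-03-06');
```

2028

`%Y` extracts the 4-digit year: 2028.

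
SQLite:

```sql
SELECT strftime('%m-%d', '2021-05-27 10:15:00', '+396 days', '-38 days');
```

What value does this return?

First apply '+396 days', '-38 days': 2021-05-27 10:15:00 → 2022-05-20 10:15:00.
`%m-%d` extracts the month-day: 05-20.

05-20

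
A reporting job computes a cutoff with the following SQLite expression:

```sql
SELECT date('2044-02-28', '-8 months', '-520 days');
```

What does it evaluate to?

Adding -8 months to 2044-02-28 gives 2043-06-28.
Applying '-520 days' to 2043-06-28: counting 520 days back gives 2042-01-24.

2042-01-24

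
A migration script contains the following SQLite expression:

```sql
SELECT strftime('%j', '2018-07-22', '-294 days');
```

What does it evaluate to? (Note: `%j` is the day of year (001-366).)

274

First apply '-294 days': 2018-07-22 → 2017-10-01.
Day-of-year for 2017-10-01: days since 2017-01-01 inclusive = 274, zero-padded to 274.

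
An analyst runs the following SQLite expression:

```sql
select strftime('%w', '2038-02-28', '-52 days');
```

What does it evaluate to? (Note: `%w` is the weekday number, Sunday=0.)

First apply '-52 days': 2038-02-28 → 2038-01-07.
2038-01-07 is a Thursday; with Sunday=0 that is 4.

4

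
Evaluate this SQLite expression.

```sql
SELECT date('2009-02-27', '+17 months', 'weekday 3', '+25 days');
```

Adding +17 months to 2009-02-27 gives 2010-07-27.
`weekday 3` advances to the next Wednesday; 2010-07-27 is a Tuesday, so it moves forward to 2010-07-28.
July 2010 has 31 days; 3 remain after the 28th, so 4 days reach 2010-08-01.
Advancing 21 more days within August lands on 2010-08-22.

2010-08-22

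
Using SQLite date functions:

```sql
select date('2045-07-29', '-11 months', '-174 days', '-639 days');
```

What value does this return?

Adding -11 months to 2045-07-29 gives 2044-08-29.
Applying '-174 days' to 2044-08-29: counting 174 days back gives 2044-03-08.
Applying '-639 days' to 2044-03-08: counting 639 days back gives 2042-06-08.

2042-06-08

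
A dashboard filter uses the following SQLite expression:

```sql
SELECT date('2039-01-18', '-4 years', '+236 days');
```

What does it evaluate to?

2035-09-11

Adding -4 years to 2039-01-18 gives 2035-01-18.
Applying '+236 days' to 2035-01-18: counting 236 days forward gives 2035-09-11.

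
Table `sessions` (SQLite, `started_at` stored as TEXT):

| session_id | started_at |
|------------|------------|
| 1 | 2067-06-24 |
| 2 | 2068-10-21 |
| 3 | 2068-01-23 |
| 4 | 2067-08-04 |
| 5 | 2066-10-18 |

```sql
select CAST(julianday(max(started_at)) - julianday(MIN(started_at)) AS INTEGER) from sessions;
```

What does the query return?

MIN = 2066-10-18, MAX = 2068-10-21.
13 days remain in October 2066 after the 18th (31 − 18).
Full months from November 2066 through September 2068 contribute their day counts.
Then 21 days into October 2068.
Total: 13 + 30 + 31 + 31 + 28 + 31 + 30 + 31 + 30 + 31 + 31 + 30 + 31 + 30 + 31 + 31 + 29 + 31 + 30 + 31 + 30 + 31 + 31 + 30 + 21 = 734.

734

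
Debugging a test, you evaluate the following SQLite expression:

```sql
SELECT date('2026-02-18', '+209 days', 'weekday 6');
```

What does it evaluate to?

Applying '+209 days' to 2026-02-18: counting 209 days forward gives 2026-09-15.
`weekday 6` advances to the next Saturday; 2026-09-15 is a Tuesday, so it moves forward to 2026-09-19.

2026-09-19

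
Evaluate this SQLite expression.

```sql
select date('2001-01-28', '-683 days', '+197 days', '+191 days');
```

Applying '-683 days' to 2001-01-28: counting 683 days back gives 1999-03-17.
Applying '+197 days' to 1999-03-17: counting 197 days forward gives 1999-09-30.
Applying '+191 days' to 1999-09-30: counting 191 days forward gives 2000-04-08.

2000-04-08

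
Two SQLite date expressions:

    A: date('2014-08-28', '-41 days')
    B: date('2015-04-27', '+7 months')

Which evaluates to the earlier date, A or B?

A = 2014-07-18.
B = 2015-11-27.
A is earlier.

A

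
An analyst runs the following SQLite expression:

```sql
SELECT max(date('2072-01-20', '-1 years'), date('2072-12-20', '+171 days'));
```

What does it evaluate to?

2073-06-09

date('2072-01-20', '-1 years') → 2071-01-20.
date('2072-12-20', '+171 days') → 2073-06-09.
Later of the two is 2073-06-09.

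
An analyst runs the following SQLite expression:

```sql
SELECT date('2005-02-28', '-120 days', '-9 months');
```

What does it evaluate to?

Applying '-120 days' to 2005-02-28: counting 120 days back gives 2004-10-31.
Adding -9 months to 2004-10-31 gives 2004-01-31.

2004-01-31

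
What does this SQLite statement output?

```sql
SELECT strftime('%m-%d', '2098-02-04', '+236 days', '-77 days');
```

07-13

First apply '+236 days', '-77 days': 2098-02-04 → 2098-07-13.
`%m-%d` extracts the month-day: 07-13.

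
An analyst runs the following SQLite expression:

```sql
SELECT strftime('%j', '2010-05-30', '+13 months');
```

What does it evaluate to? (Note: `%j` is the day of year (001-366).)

First apply '+13 months': 2010-05-30 → 2011-06-30.
Day-of-year for 2011-06-30: days since 2011-01-01 inclusive = 181, zero-padded to 181.

181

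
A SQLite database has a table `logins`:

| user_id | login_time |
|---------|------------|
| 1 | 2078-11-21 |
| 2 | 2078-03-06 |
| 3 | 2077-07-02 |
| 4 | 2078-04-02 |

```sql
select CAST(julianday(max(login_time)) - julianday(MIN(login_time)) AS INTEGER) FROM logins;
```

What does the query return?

507

MIN = 2077-07-02, MAX = 2078-11-21.
29 days remain in July 2077 after the 2nd (31 − 2).
Full months from August 2077 through October 2078 contribute their day counts.
Then 21 days into November 2078.
Total: 29 + 31 + 30 + 31 + 30 + 31 + 31 + 28 + 31 + 30 + 31 + 30 + 31 + 31 + 30 + 31 + 21 = 507.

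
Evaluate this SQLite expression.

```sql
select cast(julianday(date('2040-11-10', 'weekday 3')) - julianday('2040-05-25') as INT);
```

`weekday 3` advances to the next Wednesday; 2040-11-10 is a Saturday, so it moves forward to 2040-11-14.
6 days remain in May 2040 after the 25th (31 − 25).
June 2040: 30 days.
July 2040: 31 days.
August 2040: 31 days.
September 2040: 30 days.
October 2040: 31 days.
Then 14 days into November 2040.
Total: 6 + 30 + 31 + 31 + 30 + 31 + 14 = 173.

173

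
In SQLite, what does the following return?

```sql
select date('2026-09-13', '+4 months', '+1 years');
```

Adding +4 months to 2026-09-13 gives 2027-01-13.
Adding +1 year to 2027-01-13 gives 2028-01-13.

2028-01-13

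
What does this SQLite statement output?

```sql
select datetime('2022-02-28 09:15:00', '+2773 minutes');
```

2022-03-02 07:28:00

2773 minutes = 46h 13m; +2773 minutes from 2022-02-28 09:15:00 is 2022-03-02 07:28:00 (crosses midnight).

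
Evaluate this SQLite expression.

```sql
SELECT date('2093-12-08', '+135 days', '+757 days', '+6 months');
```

2096-11-18

Applying '+135 days' to 2093-12-08: counting 135 days forward gives 2094-04-22.
Applying '+757 days' to 2094-04-22: counting 757 days forward gives 2096-05-18.
Adding +6 months to 2096-05-18 gives 2096-11-18.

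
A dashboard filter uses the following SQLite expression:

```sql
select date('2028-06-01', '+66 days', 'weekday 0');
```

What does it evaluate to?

Applying '+66 days' to 2028-06-01: counting 66 days forward gives 2028-08-06.
`weekday 0` advances to the next Sunday; 2028-08-06 is already a Sunday, so it stays at 2028-08-06.

2028-08-06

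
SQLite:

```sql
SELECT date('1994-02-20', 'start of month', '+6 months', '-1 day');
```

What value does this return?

1994-07-31

`start of month` rewinds 1994-02-20 to 1994-02-01.
Adding +6 months to 1994-02-01 gives 1994-08-01.
Going back 1 day from 1994-08-01 reaches 1994-07-31 (last day of July, 31 days).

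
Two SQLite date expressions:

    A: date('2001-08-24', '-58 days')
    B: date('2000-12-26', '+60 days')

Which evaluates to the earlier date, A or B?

B

A = 2001-06-27.
B = 2001-02-24.
B is earlier.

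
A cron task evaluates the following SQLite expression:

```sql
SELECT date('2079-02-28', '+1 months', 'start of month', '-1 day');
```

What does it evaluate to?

Adding +1 month to 2079-02-28 gives 2079-03-28.
`start of month` rewinds 2079-03-28 to 2079-03-01.
Going back 1 day from 2079-03-01 reaches 2079-02-28 (last day of February, 28 days).

2079-02-28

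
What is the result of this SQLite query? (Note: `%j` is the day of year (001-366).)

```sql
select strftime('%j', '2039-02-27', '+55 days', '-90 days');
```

First apply '+55 days', '-90 days': 2039-02-27 → 2039-01-23.
Day-of-year for 2039-01-23: days since 2039-01-01 inclusive = 23, zero-padded to 023.

023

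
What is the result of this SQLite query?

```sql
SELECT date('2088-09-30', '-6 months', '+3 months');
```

Adding -6 months to 2088-09-30 gives 2088-03-30.
Adding +3 months to 2088-03-30 gives 2088-06-30.

2088-06-30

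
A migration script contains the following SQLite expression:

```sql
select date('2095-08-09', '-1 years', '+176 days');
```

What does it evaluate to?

2095-02-01

Adding -1 year to 2095-08-09 gives 2094-08-09.
Applying '+176 days' to 2094-08-09: counting 176 days forward gives 2095-02-01.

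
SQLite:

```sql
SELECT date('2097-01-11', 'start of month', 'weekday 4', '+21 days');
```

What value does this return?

`start of month` rewinds 2097-01-11 to 2097-01-01.
`weekday 4` advances to the next Thursday; 2097-01-01 is a Tuesday, so it moves forward to 2097-01-03.
Advancing 21 more days within January lands on 2097-01-24.

2097-01-24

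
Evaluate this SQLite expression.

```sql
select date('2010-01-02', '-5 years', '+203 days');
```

2005-07-24

Adding -5 years to 2010-01-02 gives 2005-01-02.
Applying '+203 days' to 2005-01-02: counting 203 days forward gives 2005-07-24.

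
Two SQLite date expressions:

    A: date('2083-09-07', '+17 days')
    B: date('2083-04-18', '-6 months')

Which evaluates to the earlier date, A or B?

A = 2083-09-24.
B = 2082-10-18.
B is earlier.

B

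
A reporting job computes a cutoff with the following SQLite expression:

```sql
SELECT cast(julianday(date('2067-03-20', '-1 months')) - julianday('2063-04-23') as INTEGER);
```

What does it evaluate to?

1399

Adding -1 month to 2067-03-20 gives 2067-02-20.
7 days remain in April 2063 after the 23rd (30 − 23).
Full months from May 2063 through January 2067 contribute their day counts.
Then 20 days into February 2067.
Total: 7 + 31 + 30 + 31 + 31 + 30 + 31 + 30 + 31 + 31 + 29 + 31 + 30 + 31 + 30 + 31 + 31 + 30 + 31 + 30 + 31 + 31 + 28 + 31 + 30 + 31 + 30 + 31 + 31 + 30 + 31 + 30 + 31 + 31 + 28 + 31 + 30 + 31 + 30 + 31 + 31 + 30 + 31 + 30 + 31 + 31 + 20 = 1399.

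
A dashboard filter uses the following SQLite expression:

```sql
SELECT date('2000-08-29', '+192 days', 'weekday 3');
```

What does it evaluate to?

2001-03-14

Applying '+192 days' to 2000-08-29: counting 192 days forward gives 2001-03-09.
`weekday 3` advances to the next Wednesday; 2001-03-09 is a Friday, so it moves forward to 2001-03-14.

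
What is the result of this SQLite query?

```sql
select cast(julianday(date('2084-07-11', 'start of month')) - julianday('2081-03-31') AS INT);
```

`start of month` rewinds 2084-07-11 to 2084-07-01.
0 days remain in March 2081 after the 31st (31 − 31).
Full months from April 2081 through June 2084 contribute their day counts.
Then 1 day into July 2084.
Total: 0 + 30 + 31 + 30 + 31 + 31 + 30 + 31 + 30 + 31 + 31 + 28 + 31 + 30 + 31 + 30 + 31 + 31 + 30 + 31 + 30 + 31 + 31 + 28 + 31 + 30 + 31 + 30 + 31 + 31 + 30 + 31 + 30 + 31 + 31 + 29 + 31 + 30 + 31 + 30 + 1 = 1188.

1188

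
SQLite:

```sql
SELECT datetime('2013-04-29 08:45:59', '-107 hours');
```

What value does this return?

-107 hours from 2013-04-29 08:45:59 is 2013-04-24 21:45:59 (crosses midnight).

2013-04-24 21:45:59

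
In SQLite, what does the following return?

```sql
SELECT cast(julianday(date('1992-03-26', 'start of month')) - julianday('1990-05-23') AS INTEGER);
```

`start of month` rewinds 1992-03-26 to 1992-03-01.
8 days remain in May 1990 after the 23rd (31 − 23).
Full months from June 1990 through February 1992 contribute their day counts.
Then 1 day into March 1992.
Total: 8 + 30 + 31 + 31 + 30 + 31 + 30 + 31 + 31 + 28 + 31 + 30 + 31 + 30 + 31 + 31 + 30 + 31 + 30 + 31 + 31 + 29 + 1 = 648.

648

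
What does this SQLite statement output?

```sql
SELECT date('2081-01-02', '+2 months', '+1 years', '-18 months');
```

2080-09-02

Adding +2 months to 2081-01-02 gives 2081-03-02.
Adding +1 year to 2081-03-02 gives 2082-03-02.
Adding -18 months to 2082-03-02 gives 2080-09-02.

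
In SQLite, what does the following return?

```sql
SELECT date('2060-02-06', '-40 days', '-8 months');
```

Going back 6 days from 2060-02-06 reaches 2060-01-31 (last day of January, 31 days).
Going back 31 days from 2060-01-31 reaches 2059-12-31 (last day of December, 31 days).
Going back 3 days within December lands on 2059-12-28.
Adding -8 months to 2059-12-28 gives 2059-04-28.

2059-04-28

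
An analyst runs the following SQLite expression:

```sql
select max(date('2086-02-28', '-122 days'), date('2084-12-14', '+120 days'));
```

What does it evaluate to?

2085-10-29

date('2086-02-28', '-122 days') → 2085-10-29.
date('2084-12-14', '+120 days') → 2085-04-13.
Later of the two is 2085-10-29.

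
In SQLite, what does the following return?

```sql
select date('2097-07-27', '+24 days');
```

July 2097 has 31 days; 4 remain after the 27th, so 5 days reach 2097-08-01.
Advancing 19 more days within August lands on 2097-08-20.

2097-08-20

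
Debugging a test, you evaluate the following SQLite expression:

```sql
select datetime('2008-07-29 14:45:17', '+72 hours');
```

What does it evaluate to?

+72 hours from 2008-07-29 14:45:17 is 2008-08-01 14:45:17 (crosses midnight).

2008-08-01 14:45:17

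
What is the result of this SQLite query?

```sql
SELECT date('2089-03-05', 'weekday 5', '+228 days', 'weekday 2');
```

2089-10-25

`weekday 5` advances to the next Friday; 2089-03-05 is a Saturday, so it moves forward to 2089-03-11.
Applying '+228 days' to 2089-03-11: counting 228 days forward gives 2089-10-25.
`weekday 2` advances to the next Tuesday; 2089-10-25 is already a Tuesday, so it stays at 2089-10-25.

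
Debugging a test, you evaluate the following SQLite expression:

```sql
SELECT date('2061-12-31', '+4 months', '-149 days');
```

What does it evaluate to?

Adding +4 months to 2061-12-31 targets 2062-04-31. April 2062 has only 30 days, so SQLite normalizes the 1-day overflow forward to 2062-05-01.
Applying '-149 days' to 2062-05-01: counting 149 days back gives 2061-12-03.

2061-12-03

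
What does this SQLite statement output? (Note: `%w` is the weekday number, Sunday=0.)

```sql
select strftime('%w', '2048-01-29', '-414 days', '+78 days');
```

First apply '-414 days', '+78 days': 2048-01-29 → 2047-02-27.
2047-02-27 is a Wednesday; with Sunday=0 that is 3.

3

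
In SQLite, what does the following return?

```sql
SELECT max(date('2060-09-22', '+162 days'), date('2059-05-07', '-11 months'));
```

2061-03-03

date('2060-09-22', '+162 days') → 2061-03-03.
date('2059-05-07', '-11 months') → 2058-06-07.
Later of the two is 2061-03-03.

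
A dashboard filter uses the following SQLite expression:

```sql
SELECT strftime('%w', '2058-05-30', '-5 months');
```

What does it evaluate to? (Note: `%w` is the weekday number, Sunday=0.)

0

First apply '-5 months': 2058-05-30 → 2057-12-30.
2057-12-30 is a Sunday; with Sunday=0 that is 0.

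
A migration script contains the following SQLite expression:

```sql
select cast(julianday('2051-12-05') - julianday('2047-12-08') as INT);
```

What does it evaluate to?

23 days remain in December 2047 after the 8th (31 − 8).
Full months from January 2048 through November 2051 contribute their day counts.
Then 5 days into December 2051.
Total: 23 + 31 + 29 + 31 + 30 + 31 + 30 + 31 + 31 + 30 + 31 + 30 + 31 + 31 + 28 + 31 + 30 + 31 + 30 + 31 + 31 + 30 + 31 + 30 + 31 + 31 + 28 + 31 + 30 + 31 + 30 + 31 + 31 + 30 + 31 + 30 + 31 + 31 + 28 + 31 + 30 + 31 + 30 + 31 + 31 + 30 + 31 + 30 + 5 = 1458.

1458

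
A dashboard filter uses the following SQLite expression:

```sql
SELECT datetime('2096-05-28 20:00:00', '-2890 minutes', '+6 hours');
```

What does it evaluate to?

2096-05-27 01:50:00

2890 minutes = 48h 10m; -2890 minutes from 2096-05-28 20:00:00 is 2096-05-26 19:50:00 (crosses midnight).
+6 hours from 2096-05-26 19:50:00 is 2096-05-27 01:50:00 (crosses midnight).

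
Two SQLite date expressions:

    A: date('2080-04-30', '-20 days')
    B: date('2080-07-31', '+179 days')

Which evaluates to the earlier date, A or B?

A = 2080-04-10.
B = 2081-01-26.
A is earlier.

A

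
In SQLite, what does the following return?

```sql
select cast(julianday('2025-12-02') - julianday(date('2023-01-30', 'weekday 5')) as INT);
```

`weekday 5` advances to the next Friday; 2023-01-30 is a Monday, so it moves forward to 2023-02-03.
25 days remain in February 2023 after the 3rd (28 − 3).
Full months from March 2023 through November 2025 contribute their day counts.
Then 2 days into December 2025.
Total: 25 + 31 + 30 + 31 + 30 + 31 + 31 + 30 + 31 + 30 + 31 + 31 + 29 + 31 + 30 + 31 + 30 + 31 + 31 + 30 + 31 + 30 + 31 + 31 + 28 + 31 + 30 + 31 + 30 + 31 + 31 + 30 + 31 + 30 + 2 = 1033.

1033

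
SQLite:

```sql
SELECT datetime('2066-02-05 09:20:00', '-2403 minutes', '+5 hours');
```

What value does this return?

2403 minutes = 40h 3m; -2403 minutes from 2066-02-05 09:20:00 is 2066-02-03 17:17:00 (crosses midnight).
+5 hours from 2066-02-03 17:17:00 is 2066-02-03 22:17:00.

2066-02-03 22:17:00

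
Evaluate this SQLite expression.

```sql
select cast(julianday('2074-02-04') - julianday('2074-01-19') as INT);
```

16

12 days remain in January 2074 after the 19th (31 − 19).
Then 4 days into February 2074.
Total: 12 + 4 = 16.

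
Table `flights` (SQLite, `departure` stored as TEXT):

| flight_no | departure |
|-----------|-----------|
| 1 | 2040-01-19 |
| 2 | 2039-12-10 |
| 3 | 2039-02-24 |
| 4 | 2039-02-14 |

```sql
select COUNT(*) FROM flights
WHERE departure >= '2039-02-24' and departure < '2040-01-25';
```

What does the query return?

Rows in [2039-02-24, 2040-01-25): 2040-01-19, 2039-12-10, 2039-02-24 → 3 rows.

3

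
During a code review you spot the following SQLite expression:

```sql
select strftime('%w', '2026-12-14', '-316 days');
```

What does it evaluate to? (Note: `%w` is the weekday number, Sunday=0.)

First apply '-316 days': 2026-12-14 → 2026-02-01.
2026-02-01 is a Sunday; with Sunday=0 that is 0.

0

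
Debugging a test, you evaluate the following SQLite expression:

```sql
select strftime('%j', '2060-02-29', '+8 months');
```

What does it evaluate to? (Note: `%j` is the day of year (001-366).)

303

First apply '+8 months': 2060-02-29 → 2060-10-29.
Day-of-year for 2060-10-29: days since 2060-01-01 inclusive = 303, zero-padded to 303.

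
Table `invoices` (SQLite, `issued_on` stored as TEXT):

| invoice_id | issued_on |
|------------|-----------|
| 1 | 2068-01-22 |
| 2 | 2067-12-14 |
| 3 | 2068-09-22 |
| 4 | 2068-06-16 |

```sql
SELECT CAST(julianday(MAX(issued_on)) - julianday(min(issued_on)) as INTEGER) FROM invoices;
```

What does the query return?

MIN = 2067-12-14, MAX = 2068-09-22.
17 days remain in December 2067 after the 14th (31 − 14).
Full months from January 2068 through August 2068 contribute their day counts.
Then 22 days into September 2068.
Total: 17 + 31 + 29 + 31 + 30 + 31 + 30 + 31 + 31 + 22 = 283.

283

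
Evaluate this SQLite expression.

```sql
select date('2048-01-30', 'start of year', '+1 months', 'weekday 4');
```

`start of year` rewinds 2048-01-30 to 2048-01-01.
Adding +1 month to 2048-01-01 gives 2048-02-01.
`weekday 4` advances to the next Thursday; 2048-02-01 is a Saturday, so it moves forward to 2048-02-06.

2048-02-06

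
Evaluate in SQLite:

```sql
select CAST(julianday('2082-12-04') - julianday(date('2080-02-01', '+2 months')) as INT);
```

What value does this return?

Adding +2 months to 2080-02-01 gives 2080-04-01.
29 days remain in April 2080 after the 1st (30 − 1).
Full months from May 2080 through November 2082 contribute their day counts.
Then 4 days into December 2082.
Total: 29 + 31 + 30 + 31 + 31 + 30 + 31 + 30 + 31 + 31 + 28 + 31 + 30 + 31 + 30 + 31 + 31 + 30 + 31 + 30 + 31 + 31 + 28 + 31 + 30 + 31 + 30 + 31 + 31 + 30 + 31 + 30 + 4 = 977.

977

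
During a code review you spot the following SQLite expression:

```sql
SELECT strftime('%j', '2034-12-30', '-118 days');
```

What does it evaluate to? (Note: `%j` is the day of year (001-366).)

246

First apply '-118 days': 2034-12-30 → 2034-09-03.
Day-of-year for 2034-09-03: days since 2034-01-01 inclusive = 246, zero-padded to 246.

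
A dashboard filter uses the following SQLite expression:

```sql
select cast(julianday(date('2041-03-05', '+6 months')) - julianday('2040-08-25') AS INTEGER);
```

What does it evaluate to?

Adding +6 months to 2041-03-05 gives 2041-09-05.
6 days remain in August 2040 after the 25th (31 − 25).
Full months from September 2040 through August 2041 contribute their day counts.
Then 5 days into September 2041.
Total: 6 + 30 + 31 + 30 + 31 + 31 + 28 + 31 + 30 + 31 + 30 + 31 + 31 + 5 = 376.

376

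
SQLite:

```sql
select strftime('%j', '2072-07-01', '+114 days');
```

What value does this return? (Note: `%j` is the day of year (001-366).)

297

First apply '+114 days': 2072-07-01 → 2072-10-23.
Day-of-year for 2072-10-23: days since 2072-01-01 inclusive = 297, zero-padded to 297.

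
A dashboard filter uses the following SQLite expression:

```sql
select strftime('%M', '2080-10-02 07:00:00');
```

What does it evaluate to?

`%M` extracts the 2-digit minute: 00.

00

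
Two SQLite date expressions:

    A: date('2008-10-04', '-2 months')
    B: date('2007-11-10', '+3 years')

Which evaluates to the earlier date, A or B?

A

A = 2008-08-04.
B = 2010-11-10.
A is earlier.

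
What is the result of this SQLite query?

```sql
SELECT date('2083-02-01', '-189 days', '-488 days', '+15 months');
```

2082-06-26

Applying '-189 days' to 2083-02-01: counting 189 days back gives 2082-07-27.
Applying '-488 days' to 2082-07-27: counting 488 days back gives 2081-03-26.
Adding +15 months to 2081-03-26 gives 2082-06-26.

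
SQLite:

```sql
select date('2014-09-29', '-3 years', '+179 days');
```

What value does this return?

Adding -3 years to 2014-09-29 gives 2011-09-29.
Applying '+179 days' to 2011-09-29: counting 179 days forward gives 2012-03-26.

2012-03-26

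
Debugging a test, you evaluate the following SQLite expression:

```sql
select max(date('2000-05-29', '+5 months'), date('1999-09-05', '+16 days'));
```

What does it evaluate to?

date('2000-05-29', '+5 months') → 2000-10-29.
date('1999-09-05', '+16 days') → 1999-09-21.
Later of the two is 2000-10-29.

2000-10-29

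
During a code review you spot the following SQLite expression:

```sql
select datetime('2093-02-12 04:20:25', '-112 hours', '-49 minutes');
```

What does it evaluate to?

-112 hours from 2093-02-12 04:20:25 is 2093-02-07 12:20:25 (crosses midnight).
-49 minutes from 2093-02-07 12:20:25 is 2093-02-07 11:31:25.

2093-02-07 11:31:25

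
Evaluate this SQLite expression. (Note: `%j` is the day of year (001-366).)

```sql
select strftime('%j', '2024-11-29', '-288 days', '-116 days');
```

First apply '-288 days', '-116 days': 2024-11-29 → 2023-10-22.
Day-of-year for 2023-10-22: days since 2023-01-01 inclusive = 295, zero-padded to 295.

295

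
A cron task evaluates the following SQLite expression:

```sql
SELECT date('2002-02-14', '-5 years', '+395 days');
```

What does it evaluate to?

Adding -5 years to 2002-02-14 gives 1997-02-14.
Applying '+395 days' to 1997-02-14: counting 395 days forward gives 1998-03-16.

1998-03-16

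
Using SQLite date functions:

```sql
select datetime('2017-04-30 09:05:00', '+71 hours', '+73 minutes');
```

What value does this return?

2017-05-03 09:18:00

+71 hours from 2017-04-30 09:05:00 is 2017-05-03 08:05:00 (crosses midnight).
73 minutes = 1h 13m; +73 minutes from 2017-05-03 08:05:00 is 2017-05-03 09:18:00.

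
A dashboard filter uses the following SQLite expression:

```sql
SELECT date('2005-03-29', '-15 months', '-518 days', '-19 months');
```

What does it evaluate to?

Adding -15 months to 2005-03-29 gives 2003-12-29.
Applying '-518 days' to 2003-12-29: counting 518 days back gives 2002-07-29.
Adding -19 months to 2002-07-29 gives 2000-12-29.

2000-12-29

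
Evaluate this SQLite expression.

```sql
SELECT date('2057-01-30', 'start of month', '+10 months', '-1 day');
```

2057-10-31

`start of month` rewinds 2057-01-30 to 2057-01-01.
Adding +10 months to 2057-01-01 gives 2057-11-01.
Going back 1 day from 2057-11-01 reaches 2057-10-31 (last day of October, 31 days).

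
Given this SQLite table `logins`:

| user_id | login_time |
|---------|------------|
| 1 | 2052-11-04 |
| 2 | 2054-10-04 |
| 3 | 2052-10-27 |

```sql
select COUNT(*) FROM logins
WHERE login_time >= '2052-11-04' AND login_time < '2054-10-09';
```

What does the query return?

Rows in [2052-11-04, 2054-10-09): 2052-11-04, 2054-10-04 → 2 rows.

2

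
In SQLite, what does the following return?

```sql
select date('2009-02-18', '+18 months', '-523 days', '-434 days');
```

Adding +18 months to 2009-02-18 gives 2010-08-18.
Applying '-523 days' to 2010-08-18: counting 523 days back gives 2009-03-13.
Applying '-434 days' to 2009-03-13: counting 434 days back gives 2008-01-04.

2008-01-04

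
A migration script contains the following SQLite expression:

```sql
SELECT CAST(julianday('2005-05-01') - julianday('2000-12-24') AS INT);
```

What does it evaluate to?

1589

7 days remain in December 2000 after the 24th (31 − 24).
Full months from January 2001 through April 2005 contribute their day counts.
Then 1 day into May 2005.
Total: 7 + 31 + 28 + 31 + 30 + 31 + 30 + 31 + 31 + 30 + 31 + 30 + 31 + 31 + 28 + 31 + 30 + 31 + 30 + 31 + 31 + 30 + 31 + 30 + 31 + 31 + 28 + 31 + 30 + 31 + 30 + 31 + 31 + 30 + 31 + 30 + 31 + 31 + 29 + 31 + 30 + 31 + 30 + 31 + 31 + 30 + 31 + 30 + 31 + 31 + 28 + 31 + 30 + 1 = 1589.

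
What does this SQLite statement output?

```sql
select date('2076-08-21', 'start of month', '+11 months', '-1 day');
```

`start of month` rewinds 2076-08-21 to 2076-08-01.
Adding +11 months to 2076-08-01 gives 2077-07-01.
Going back 1 day from 2077-07-01 reaches 2077-06-30 (last day of June, 30 days).

2077-06-30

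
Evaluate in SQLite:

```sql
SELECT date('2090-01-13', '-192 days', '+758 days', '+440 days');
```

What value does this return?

Applying '-192 days' to 2090-01-13: counting 192 days back gives 2089-07-05.
Applying '+758 days' to 2089-07-05: counting 758 days forward gives 2091-08-02.
Applying '+440 days' to 2091-08-02: counting 440 days forward gives 2092-10-15.

2092-10-15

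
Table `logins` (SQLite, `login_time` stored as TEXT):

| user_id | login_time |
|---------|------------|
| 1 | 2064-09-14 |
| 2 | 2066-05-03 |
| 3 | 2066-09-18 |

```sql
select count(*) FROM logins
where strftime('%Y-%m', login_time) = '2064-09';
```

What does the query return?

1

Rows with year-month 2064-09: 2064-09-14 → 1.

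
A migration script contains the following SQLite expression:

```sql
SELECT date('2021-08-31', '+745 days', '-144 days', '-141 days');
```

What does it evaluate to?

2022-12-04

Applying '+745 days' to 2021-08-31: counting 745 days forward gives 2023-09-15.
Applying '-144 days' to 2023-09-15: counting 144 days back gives 2023-04-24.
Applying '-141 days' to 2023-04-24: counting 141 days back gives 2022-12-04.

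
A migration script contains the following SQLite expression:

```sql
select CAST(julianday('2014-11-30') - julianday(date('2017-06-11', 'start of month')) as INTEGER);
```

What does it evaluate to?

`start of month` rewinds 2017-06-11 to 2017-06-01.
0 days remain in November 2014 after the 30th (30 − 30).
Full months from December 2014 through May 2017 contribute their day counts.
Then 1 day into June 2017.
Total: 0 + 31 + 31 + 28 + 31 + 30 + 31 + 30 + 31 + 31 + 30 + 31 + 30 + 31 + 31 + 29 + 31 + 30 + 31 + 30 + 31 + 31 + 30 + 31 + 30 + 31 + 31 + 28 + 31 + 30 + 31 + 1 = 914.
The subtraction is earlier − later, so the result is −914 → -914.

-914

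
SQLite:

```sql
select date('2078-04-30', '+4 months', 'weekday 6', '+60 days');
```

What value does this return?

Adding +4 months to 2078-04-30 gives 2078-08-30.
`weekday 6` advances to the next Saturday; 2078-08-30 is a Tuesday, so it moves forward to 2078-09-03.
Applying '+60 days' to 2078-09-03: counting 60 days forward gives 2078-11-02.

2078-11-02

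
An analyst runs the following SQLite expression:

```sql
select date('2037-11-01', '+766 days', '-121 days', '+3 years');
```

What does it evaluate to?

Applying '+766 days' to 2037-11-01: counting 766 days forward gives 2039-12-07.
Applying '-121 days' to 2039-12-07: counting 121 days back gives 2039-08-08.
Adding +3 years to 2039-08-08 gives 2042-08-08.

2042-08-08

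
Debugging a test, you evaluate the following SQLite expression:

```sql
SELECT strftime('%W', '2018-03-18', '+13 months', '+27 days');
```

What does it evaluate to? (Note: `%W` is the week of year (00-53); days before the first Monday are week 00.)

19

First apply '+13 months', '+27 days': 2018-03-18 → 2019-05-15.
2019-05-15 is a Wednesday. SQLite's %W counts Mondays since the year started; the result is 19.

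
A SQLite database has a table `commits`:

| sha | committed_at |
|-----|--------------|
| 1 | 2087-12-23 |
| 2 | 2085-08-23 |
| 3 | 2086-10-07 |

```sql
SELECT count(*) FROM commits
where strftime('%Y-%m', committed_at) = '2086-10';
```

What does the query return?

Rows with year-month 2086-10: 2086-10-07 → 1.

1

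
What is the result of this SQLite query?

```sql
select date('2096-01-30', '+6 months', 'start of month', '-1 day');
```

2096-06-30

Adding +6 months to 2096-01-30 gives 2096-07-30.
`start of month` rewinds 2096-07-30 to 2096-07-01.
Going back 1 day from 2096-07-01 reaches 2096-06-30 (last day of June, 30 days).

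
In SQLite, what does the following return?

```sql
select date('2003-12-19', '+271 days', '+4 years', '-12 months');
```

2007-09-15

Applying '+271 days' to 2003-12-19: counting 271 days forward gives 2004-09-15.
Adding +4 years to 2004-09-15 gives 2008-09-15.
Adding -12 months to 2008-09-15 gives 2007-09-15.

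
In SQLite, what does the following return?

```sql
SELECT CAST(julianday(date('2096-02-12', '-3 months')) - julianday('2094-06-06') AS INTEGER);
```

524

Adding -3 months to 2096-02-12 gives 2095-11-12.
24 days remain in June 2094 after the 6th (30 − 6).
Full months from July 2094 through October 2095 contribute their day counts.
Then 12 days into November 2095.
Total: 24 + 31 + 31 + 30 + 31 + 30 + 31 + 31 + 28 + 31 + 30 + 31 + 30 + 31 + 31 + 30 + 31 + 12 = 524.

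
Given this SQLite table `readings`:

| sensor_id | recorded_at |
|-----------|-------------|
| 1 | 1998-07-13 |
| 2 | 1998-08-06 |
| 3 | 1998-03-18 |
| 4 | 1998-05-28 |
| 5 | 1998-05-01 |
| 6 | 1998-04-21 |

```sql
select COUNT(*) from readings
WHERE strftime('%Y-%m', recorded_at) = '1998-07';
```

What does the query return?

Rows with year-month 1998-07: 1998-07-13 → 1.

1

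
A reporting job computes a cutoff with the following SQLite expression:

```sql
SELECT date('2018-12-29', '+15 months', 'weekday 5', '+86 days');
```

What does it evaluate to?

Adding +15 months to 2018-12-29 gives 2020-03-29.
`weekday 5` advances to the next Friday; 2020-03-29 is a Sunday, so it moves forward to 2020-04-03.
Applying '+86 days' to 2020-04-03: counting 86 days forward gives 2020-06-28.

2020-06-28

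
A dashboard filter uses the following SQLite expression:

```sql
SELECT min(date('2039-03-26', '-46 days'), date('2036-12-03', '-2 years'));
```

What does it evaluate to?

date('2039-03-26', '-46 days') → 2039-02-08.
date('2036-12-03', '-2 years') → 2034-12-03.
Earlier of the two is 2034-12-03.

2034-12-03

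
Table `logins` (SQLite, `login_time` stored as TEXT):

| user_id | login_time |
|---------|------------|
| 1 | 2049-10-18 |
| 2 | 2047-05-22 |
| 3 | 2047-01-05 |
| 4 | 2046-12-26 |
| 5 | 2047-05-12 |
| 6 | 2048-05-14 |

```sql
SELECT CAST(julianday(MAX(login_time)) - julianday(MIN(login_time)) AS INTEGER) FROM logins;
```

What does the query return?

1027

MIN = 2046-12-26, MAX = 2049-10-18.
5 days remain in December 2046 after the 26th (31 − 26).
Full months from January 2047 through September 2049 contribute their day counts.
Then 18 days into October 2049.
Total: 5 + 31 + 28 + 31 + 30 + 31 + 30 + 31 + 31 + 30 + 31 + 30 + 31 + 31 + 29 + 31 + 30 + 31 + 30 + 31 + 31 + 30 + 31 + 30 + 31 + 31 + 28 + 31 + 30 + 31 + 30 + 31 + 31 + 30 + 18 = 1027.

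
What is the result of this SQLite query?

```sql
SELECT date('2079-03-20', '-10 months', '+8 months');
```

2079-01-20

Adding -10 months to 2079-03-20 gives 2078-05-20.
Adding +8 months to 2078-05-20 gives 2079-01-20.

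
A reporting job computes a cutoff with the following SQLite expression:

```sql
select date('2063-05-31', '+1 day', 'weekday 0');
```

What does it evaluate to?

May 2063 has 31 days; 0 remain after the 31st, so 1 days reach 2063-06-01.
`weekday 0` advances to the next Sunday; 2063-06-01 is a Friday, so it moves forward to 2063-06-03.

2063-06-03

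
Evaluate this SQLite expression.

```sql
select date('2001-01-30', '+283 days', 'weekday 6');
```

Applying '+283 days' to 2001-01-30: counting 283 days forward gives 2001-11-09.
`weekday 6` advances to the next Saturday; 2001-11-09 is a Friday, so it moves forward to 2001-11-10.

2001-11-10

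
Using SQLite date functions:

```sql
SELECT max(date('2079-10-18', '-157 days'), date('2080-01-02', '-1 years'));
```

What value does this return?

2079-05-14

date('2079-10-18', '-157 days') → 2079-05-14.
date('2080-01-02', '-1 years') → 2079-01-02.
Later of the two is 2079-05-14.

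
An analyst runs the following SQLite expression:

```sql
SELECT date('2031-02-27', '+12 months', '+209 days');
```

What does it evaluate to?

Adding +12 months to 2031-02-27 gives 2032-02-27.
Applying '+209 days' to 2032-02-27: counting 209 days forward gives 2032-09-23.

2032-09-23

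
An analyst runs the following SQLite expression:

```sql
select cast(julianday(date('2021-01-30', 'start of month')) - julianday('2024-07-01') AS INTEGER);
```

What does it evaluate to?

`start of month` rewinds 2021-01-30 to 2021-01-01.
30 days remain in January 2021 after the 1st (31 − 1).
Full months from February 2021 through June 2024 contribute their day counts.
Then 1 day into July 2024.
Total: 30 + 28 + 31 + 30 + 31 + 30 + 31 + 31 + 30 + 31 + 30 + 31 + 31 + 28 + 31 + 30 + 31 + 30 + 31 + 31 + 30 + 31 + 30 + 31 + 31 + 28 + 31 + 30 + 31 + 30 + 31 + 31 + 30 + 31 + 30 + 31 + 31 + 29 + 31 + 30 + 31 + 30 + 1 = 1277.
The subtraction is earlier − later, so the result is −1277 → -1277.

-1277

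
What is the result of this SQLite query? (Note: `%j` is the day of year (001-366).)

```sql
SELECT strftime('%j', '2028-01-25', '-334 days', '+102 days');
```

158

First apply '-334 days', '+102 days': 2028-01-25 → 2027-06-07.
Day-of-year for 2027-06-07: days since 2027-01-01 inclusive = 158, zero-padded to 158.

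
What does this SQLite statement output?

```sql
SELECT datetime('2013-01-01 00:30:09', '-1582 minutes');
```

2012-12-30 22:08:09

1582 minutes = 26h 22m; -1582 minutes from 2013-01-01 00:30:09 is 2012-12-30 22:08:09 (crosses midnight).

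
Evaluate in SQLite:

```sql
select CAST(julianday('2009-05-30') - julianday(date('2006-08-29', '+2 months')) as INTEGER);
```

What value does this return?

944

Adding +2 months to 2006-08-29 gives 2006-10-29.
2 days remain in October 2006 after the 29th (31 − 29).
Full months from November 2006 through April 2009 contribute their day counts.
Then 30 days into May 2009.
Total: 2 + 30 + 31 + 31 + 28 + 31 + 30 + 31 + 30 + 31 + 31 + 30 + 31 + 30 + 31 + 31 + 29 + 31 + 30 + 31 + 30 + 31 + 31 + 30 + 31 + 30 + 31 + 31 + 28 + 31 + 30 + 30 = 944.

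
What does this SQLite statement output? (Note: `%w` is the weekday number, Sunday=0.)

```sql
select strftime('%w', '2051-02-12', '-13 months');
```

3

First apply '-13 months': 2051-02-12 → 2050-01-12.
2050-01-12 is a Wednesday; with Sunday=0 that is 3.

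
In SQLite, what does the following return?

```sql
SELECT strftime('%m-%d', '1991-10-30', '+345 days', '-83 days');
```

07-18

First apply '+345 days', '-83 days': 1991-10-30 → 1992-07-18.
`%m-%d` extracts the month-day: 07-18.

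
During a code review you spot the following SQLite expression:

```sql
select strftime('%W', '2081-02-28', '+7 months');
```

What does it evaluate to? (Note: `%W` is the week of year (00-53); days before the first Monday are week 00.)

38

First apply '+7 months': 2081-02-28 → 2081-09-28.
2081-09-28 is a Sunday. SQLite's %W counts Mondays since the year started; the result is 38.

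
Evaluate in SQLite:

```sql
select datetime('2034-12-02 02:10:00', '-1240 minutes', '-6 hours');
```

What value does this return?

2034-11-30 23:30:00

1240 minutes = 20h 40m; -1240 minutes from 2034-12-02 02:10:00 is 2034-12-01 05:30:00 (crosses midnight).
-6 hours from 2034-12-01 05:30:00 is 2034-11-30 23:30:00 (crosses midnight).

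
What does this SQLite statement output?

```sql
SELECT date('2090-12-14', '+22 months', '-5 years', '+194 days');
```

2088-04-25

Adding +22 months to 2090-12-14 gives 2092-10-14.
Adding -5 years to 2092-10-14 gives 2087-10-14.
Applying '+194 days' to 2087-10-14: counting 194 days forward gives 2088-04-25.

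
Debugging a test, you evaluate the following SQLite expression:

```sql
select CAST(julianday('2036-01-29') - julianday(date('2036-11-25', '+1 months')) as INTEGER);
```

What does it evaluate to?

Adding +1 month to 2036-11-25 gives 2036-12-25.
2 days remain in January 2036 after the 29th (31 − 29).
Full months from February 2036 through November 2036 contribute their day counts.
Then 25 days into December 2036.
Total: 2 + 29 + 31 + 30 + 31 + 30 + 31 + 31 + 30 + 31 + 30 + 25 = 331.
The subtraction is earlier − later, so the result is −331 → -331.

-331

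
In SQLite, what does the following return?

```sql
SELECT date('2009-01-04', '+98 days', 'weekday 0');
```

2009-04-12

Applying '+98 days' to 2009-01-04: counting 98 days forward gives 2009-04-12.
`weekday 0` advances to the next Sunday; 2009-04-12 is already a Sunday, so it stays at 2009-04-12.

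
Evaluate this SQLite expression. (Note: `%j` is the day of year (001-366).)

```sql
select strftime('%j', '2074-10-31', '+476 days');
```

050

First apply '+476 days': 2074-10-31 → 2076-02-19.
Day-of-year for 2076-02-19: days since 2076-01-01 inclusive = 50, zero-padded to 050.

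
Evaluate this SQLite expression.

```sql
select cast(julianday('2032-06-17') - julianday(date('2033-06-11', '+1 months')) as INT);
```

-389

Adding +1 month to 2033-06-11 gives 2033-07-11.
13 days remain in June 2032 after the 17th (30 − 17).
Full months from July 2032 through June 2033 contribute their day counts.
Then 11 days into July 2033.
Total: 13 + 31 + 31 + 30 + 31 + 30 + 31 + 31 + 28 + 31 + 30 + 31 + 30 + 11 = 389.
The subtraction is earlier − later, so the result is −389 → -389.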